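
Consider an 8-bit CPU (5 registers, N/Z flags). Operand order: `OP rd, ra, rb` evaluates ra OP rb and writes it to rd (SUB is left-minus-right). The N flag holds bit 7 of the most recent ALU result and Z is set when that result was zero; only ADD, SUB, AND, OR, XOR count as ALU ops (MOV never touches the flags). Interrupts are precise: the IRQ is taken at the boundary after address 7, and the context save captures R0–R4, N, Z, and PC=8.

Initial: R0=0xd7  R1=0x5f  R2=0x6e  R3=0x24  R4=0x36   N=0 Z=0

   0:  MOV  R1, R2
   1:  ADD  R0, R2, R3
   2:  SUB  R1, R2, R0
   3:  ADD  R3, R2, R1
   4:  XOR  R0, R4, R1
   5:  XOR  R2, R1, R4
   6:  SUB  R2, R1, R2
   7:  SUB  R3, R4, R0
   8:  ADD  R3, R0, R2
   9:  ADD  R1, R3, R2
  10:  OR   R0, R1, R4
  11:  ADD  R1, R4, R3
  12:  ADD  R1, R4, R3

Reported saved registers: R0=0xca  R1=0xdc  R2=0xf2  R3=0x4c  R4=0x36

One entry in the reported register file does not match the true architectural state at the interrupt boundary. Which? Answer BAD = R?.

BAD = R0

after  0: R0=0xd7 R1=0x6e R2=0x6e R3=0x24 R4=0x36  N=0 Z=0
after  1: R0=0x92 R1=0x6e R2=0x6e R3=0x24 R4=0x36  N=1 Z=0
after  2: R0=0x92 R1=0xdc R2=0x6e R3=0x24 R4=0x36  N=1 Z=0
after  3: R0=0x92 R1=0xdc R2=0x6e R3=0x4a R4=0x36  N=0 Z=0
after  4: R0=0xea R1=0xdc R2=0x6e R3=0x4a R4=0x36  N=1 Z=0
after  5: R0=0xea R1=0xdc R2=0xea R3=0x4a R4=0x36  N=1 Z=0
after  6: R0=0xea R1=0xdc R2=0xf2 R3=0x4a R4=0x36  N=1 Z=0
after  7: R0=0xea R1=0xdc R2=0xf2 R3=0x4c R4=0x36  N=0 Z=0
-- IRQ taken; context saved, return-PC = 8 --
mismatch: R0: reported 0xca vs actual 0xea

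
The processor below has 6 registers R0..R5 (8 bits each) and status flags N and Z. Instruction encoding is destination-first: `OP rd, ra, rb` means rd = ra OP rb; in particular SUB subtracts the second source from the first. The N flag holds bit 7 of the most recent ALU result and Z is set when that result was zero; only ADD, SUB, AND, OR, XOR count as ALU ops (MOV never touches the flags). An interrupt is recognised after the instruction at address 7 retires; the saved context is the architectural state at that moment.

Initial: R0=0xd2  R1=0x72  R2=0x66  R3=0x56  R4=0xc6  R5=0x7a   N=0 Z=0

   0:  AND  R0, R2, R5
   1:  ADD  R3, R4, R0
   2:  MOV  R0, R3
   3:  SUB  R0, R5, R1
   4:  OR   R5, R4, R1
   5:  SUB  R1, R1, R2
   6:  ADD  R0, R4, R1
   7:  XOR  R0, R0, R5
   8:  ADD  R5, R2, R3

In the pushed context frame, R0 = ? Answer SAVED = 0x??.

SAVED = 0x24

after  0: R0=0x62 R1=0x72 R2=0x66 R3=0x56 R4=0xc6 R5=0x7a  N=0 Z=0
after  1: R0=0x62 R1=0x72 R2=0x66 R3=0x28 R4=0xc6 R5=0x7a  N=0 Z=0
after  2: R0=0x28 R1=0x72 R2=0x66 R3=0x28 R4=0xc6 R5=0x7a  N=0 Z=0
after  3: R0=0x08 R1=0x72 R2=0x66 R3=0x28 R4=0xc6 R5=0x7a  N=0 Z=0
after  4: R0=0x08 R1=0x72 R2=0x66 R3=0x28 R4=0xc6 R5=0xf6  N=1 Z=0
after  5: R0=0x08 R1=0x0c R2=0x66 R3=0x28 R4=0xc6 R5=0xf6  N=0 Z=0
after  6: R0=0xd2 R1=0x0c R2=0x66 R3=0x28 R4=0xc6 R5=0xf6  N=1 Z=0
after  7: R0=0x24 R1=0x0c R2=0x66 R3=0x28 R4=0xc6 R5=0xf6  N=0 Z=0
-- IRQ taken; context saved, return-PC = 8 --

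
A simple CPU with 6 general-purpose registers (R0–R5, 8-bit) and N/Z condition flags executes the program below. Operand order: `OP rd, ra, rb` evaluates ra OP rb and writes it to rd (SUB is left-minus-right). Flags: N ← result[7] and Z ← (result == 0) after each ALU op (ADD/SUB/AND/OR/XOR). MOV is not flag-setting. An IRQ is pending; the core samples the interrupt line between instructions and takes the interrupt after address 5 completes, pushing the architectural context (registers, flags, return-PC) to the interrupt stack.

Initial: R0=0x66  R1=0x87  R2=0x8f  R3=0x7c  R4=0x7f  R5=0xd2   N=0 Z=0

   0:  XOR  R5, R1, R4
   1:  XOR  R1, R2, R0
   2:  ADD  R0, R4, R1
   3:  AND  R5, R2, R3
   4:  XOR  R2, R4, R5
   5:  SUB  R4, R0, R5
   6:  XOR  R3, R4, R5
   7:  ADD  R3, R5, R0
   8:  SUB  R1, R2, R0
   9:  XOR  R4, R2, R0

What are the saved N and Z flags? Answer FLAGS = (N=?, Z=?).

FLAGS = (N=0, Z=0)

after  0: R0=0x66 R1=0x87 R2=0x8f R3=0x7c R4=0x7f R5=0xf8  N=1 Z=0
after  1: R0=0x66 R1=0xe9 R2=0x8f R3=0x7c R4=0x7f R5=0xf8  N=1 Z=0
after  2: R0=0x68 R1=0xe9 R2=0x8f R3=0x7c R4=0x7f R5=0xf8  N=0 Z=0
after  3: R0=0x68 R1=0xe9 R2=0x8f R3=0x7c R4=0x7f R5=0x0c  N=0 Z=0
after  4: R0=0x68 R1=0xe9 R2=0x73 R3=0x7c R4=0x7f R5=0x0c  N=0 Z=0
after  5: R0=0x68 R1=0xe9 R2=0x73 R3=0x7c R4=0x5c R5=0x0c  N=0 Z=0
-- IRQ taken; context saved, return-PC = 6 --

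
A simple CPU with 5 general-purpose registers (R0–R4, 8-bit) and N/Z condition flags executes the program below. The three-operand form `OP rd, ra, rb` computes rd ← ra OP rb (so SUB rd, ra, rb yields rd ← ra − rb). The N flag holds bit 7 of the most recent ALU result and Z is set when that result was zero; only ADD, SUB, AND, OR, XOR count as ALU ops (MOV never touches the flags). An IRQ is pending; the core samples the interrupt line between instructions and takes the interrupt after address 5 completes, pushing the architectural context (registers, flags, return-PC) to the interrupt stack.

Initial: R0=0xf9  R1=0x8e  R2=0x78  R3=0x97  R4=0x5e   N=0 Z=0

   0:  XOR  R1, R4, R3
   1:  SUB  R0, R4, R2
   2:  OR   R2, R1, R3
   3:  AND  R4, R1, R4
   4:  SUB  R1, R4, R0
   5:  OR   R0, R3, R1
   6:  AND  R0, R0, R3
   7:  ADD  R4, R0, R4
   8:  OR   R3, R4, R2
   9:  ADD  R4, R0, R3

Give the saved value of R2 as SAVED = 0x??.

SAVED = 0xdf

after  0: R0=0xf9 R1=0xc9 R2=0x78 R3=0x97 R4=0x5e  N=1 Z=0
after  1: R0=0xe6 R1=0xc9 R2=0x78 R3=0x97 R4=0x5e  N=1 Z=0
after  2: R0=0xe6 R1=0xc9 R2=0xdf R3=0x97 R4=0x5e  N=1 Z=0
after  3: R0=0xe6 R1=0xc9 R2=0xdf R3=0x97 R4=0x48  N=0 Z=0
after  4: R0=0xe6 R1=0x62 R2=0xdf R3=0x97 R4=0x48  N=0 Z=0
after  5: R0=0xf7 R1=0x62 R2=0xdf R3=0x97 R4=0x48  N=1 Z=0
-- IRQ taken; context saved, return-PC = 6 --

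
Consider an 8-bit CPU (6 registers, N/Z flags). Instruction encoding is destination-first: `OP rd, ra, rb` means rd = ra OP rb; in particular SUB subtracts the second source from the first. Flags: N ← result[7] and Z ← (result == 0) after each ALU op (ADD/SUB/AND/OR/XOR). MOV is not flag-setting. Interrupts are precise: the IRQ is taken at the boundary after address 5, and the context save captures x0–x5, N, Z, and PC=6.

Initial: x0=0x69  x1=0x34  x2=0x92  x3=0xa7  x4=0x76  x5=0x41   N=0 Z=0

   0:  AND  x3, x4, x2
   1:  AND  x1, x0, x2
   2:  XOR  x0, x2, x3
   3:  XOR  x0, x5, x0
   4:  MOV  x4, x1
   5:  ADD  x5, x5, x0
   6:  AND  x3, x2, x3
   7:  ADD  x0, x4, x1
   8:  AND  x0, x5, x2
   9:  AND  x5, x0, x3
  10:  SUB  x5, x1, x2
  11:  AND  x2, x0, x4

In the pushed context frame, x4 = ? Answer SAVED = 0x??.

after  0: x0=0x69 x1=0x34 x2=0x92 x3=0x12 x4=0x76 x5=0x41  N=0 Z=0
after  1: x0=0x69 x1=0x00 x2=0x92 x3=0x12 x4=0x76 x5=0x41  N=0 Z=1
after  2: x0=0x80 x1=0x00 x2=0x92 x3=0x12 x4=0x76 x5=0x41  N=1 Z=0
after  3: x0=0xc1 x1=0x00 x2=0x92 x3=0x12 x4=0x76 x5=0x41  N=1 Z=0
after  4: x0=0xc1 x1=0x00 x2=0x92 x3=0x12 x4=0x00 x5=0x41  N=1 Z=0
after  5: x0=0xc1 x1=0x00 x2=0x92 x3=0x12 x4=0x00 x5=0x02  N=0 Z=0
-- IRQ taken; context saved, return-PC = 6 --

SAVED = 0x00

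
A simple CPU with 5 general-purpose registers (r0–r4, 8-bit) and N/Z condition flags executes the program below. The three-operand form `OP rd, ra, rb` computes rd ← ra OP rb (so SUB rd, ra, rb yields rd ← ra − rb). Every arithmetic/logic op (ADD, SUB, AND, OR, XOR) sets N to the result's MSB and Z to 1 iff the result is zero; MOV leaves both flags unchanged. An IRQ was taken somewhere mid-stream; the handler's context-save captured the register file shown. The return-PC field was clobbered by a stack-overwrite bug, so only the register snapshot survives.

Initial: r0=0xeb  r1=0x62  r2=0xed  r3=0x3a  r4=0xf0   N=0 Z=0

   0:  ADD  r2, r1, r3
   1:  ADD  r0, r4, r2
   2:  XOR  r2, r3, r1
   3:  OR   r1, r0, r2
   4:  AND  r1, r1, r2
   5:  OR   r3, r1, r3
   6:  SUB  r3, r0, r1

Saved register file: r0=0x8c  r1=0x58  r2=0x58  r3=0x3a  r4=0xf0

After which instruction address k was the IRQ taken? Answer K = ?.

after  0: r0=0xeb r1=0x62 r2=0x9c r3=0x3a r4=0xf0  N=1 Z=0
after  1: r0=0x8c r1=0x62 r2=0x9c r3=0x3a r4=0xf0  N=1 Z=0
after  2: r0=0x8c r1=0x62 r2=0x58 r3=0x3a r4=0xf0  N=0 Z=0
after  3: r0=0x8c r1=0xdc r2=0x58 r3=0x3a r4=0xf0  N=1 Z=0
after  4: r0=0x8c r1=0x58 r2=0x58 r3=0x3a r4=0xf0  N=0 Z=0
-- IRQ taken; context saved, return-PC = 5 --

K = 4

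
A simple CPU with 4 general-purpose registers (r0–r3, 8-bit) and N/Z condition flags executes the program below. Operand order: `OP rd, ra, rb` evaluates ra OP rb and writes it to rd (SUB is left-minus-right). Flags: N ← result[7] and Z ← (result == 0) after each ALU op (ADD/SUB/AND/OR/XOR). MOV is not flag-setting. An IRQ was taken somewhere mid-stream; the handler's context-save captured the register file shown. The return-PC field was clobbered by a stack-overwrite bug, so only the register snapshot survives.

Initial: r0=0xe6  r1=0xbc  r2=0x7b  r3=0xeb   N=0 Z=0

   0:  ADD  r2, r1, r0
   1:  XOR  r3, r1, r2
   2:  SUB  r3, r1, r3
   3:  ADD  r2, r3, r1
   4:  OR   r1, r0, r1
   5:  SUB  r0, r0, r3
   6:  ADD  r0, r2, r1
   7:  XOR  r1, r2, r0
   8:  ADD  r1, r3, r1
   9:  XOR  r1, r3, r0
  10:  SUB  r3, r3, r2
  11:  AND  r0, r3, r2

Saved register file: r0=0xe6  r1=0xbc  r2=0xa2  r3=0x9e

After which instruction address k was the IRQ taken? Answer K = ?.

after  0: r0=0xe6 r1=0xbc r2=0xa2 r3=0xeb  N=1 Z=0
after  1: r0=0xe6 r1=0xbc r2=0xa2 r3=0x1e  N=0 Z=0
after  2: r0=0xe6 r1=0xbc r2=0xa2 r3=0x9e  N=1 Z=0
-- IRQ taken; context saved, return-PC = 3 --

K = 2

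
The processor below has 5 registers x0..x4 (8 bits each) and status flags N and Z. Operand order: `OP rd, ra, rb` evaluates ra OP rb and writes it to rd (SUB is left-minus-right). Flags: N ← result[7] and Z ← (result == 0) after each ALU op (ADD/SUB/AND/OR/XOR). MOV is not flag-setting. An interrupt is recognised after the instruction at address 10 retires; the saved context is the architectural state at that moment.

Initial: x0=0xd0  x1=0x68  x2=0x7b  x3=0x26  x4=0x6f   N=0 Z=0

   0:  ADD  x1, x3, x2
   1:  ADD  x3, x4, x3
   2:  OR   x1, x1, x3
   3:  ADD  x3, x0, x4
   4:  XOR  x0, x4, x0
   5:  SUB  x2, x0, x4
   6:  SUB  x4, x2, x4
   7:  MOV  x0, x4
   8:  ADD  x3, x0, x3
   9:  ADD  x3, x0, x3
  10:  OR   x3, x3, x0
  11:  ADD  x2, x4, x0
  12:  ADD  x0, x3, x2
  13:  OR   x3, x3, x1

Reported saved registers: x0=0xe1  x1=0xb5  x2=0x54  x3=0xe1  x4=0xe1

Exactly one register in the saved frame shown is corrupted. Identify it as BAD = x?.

after  0: x0=0xd0 x1=0xa1 x2=0x7b x3=0x26 x4=0x6f  N=1 Z=0
after  1: x0=0xd0 x1=0xa1 x2=0x7b x3=0x95 x4=0x6f  N=1 Z=0
after  2: x0=0xd0 x1=0xb5 x2=0x7b x3=0x95 x4=0x6f  N=1 Z=0
after  3: x0=0xd0 x1=0xb5 x2=0x7b x3=0x3f x4=0x6f  N=0 Z=0
after  4: x0=0xbf x1=0xb5 x2=0x7b x3=0x3f x4=0x6f  N=1 Z=0
after  5: x0=0xbf x1=0xb5 x2=0x50 x3=0x3f x4=0x6f  N=0 Z=0
after  6: x0=0xbf x1=0xb5 x2=0x50 x3=0x3f x4=0xe1  N=1 Z=0
after  7: x0=0xe1 x1=0xb5 x2=0x50 x3=0x3f x4=0xe1  N=1 Z=0
after  8: x0=0xe1 x1=0xb5 x2=0x50 x3=0x20 x4=0xe1  N=0 Z=0
after  9: x0=0xe1 x1=0xb5 x2=0x50 x3=0x01 x4=0xe1  N=0 Z=0
after 10: x0=0xe1 x1=0xb5 x2=0x50 x3=0xe1 x4=0xe1  N=1 Z=0
-- IRQ taken; context saved, return-PC = 11 --
mismatch: x2: reported 0x54 vs actual 0x50

BAD = x2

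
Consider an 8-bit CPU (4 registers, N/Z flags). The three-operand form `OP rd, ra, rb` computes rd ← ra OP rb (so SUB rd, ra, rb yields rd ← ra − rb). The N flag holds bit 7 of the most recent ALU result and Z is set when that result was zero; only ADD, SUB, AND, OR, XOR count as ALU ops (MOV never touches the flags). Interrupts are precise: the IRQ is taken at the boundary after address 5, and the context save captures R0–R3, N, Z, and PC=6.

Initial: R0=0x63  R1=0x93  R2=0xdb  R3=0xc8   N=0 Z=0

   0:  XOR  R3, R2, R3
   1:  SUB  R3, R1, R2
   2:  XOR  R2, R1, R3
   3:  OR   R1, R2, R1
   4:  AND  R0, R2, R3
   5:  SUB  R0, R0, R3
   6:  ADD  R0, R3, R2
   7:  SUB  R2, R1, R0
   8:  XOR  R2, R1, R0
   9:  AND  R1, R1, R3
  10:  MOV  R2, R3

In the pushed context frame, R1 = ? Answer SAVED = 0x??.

SAVED = 0xbb

after  0: R0=0x63 R1=0x93 R2=0xdb R3=0x13  N=0 Z=0
after  1: R0=0x63 R1=0x93 R2=0xdb R3=0xb8  N=1 Z=0
after  2: R0=0x63 R1=0x93 R2=0x2b R3=0xb8  N=0 Z=0
after  3: R0=0x63 R1=0xbb R2=0x2b R3=0xb8  N=1 Z=0
after  4: R0=0x28 R1=0xbb R2=0x2b R3=0xb8  N=0 Z=0
after  5: R0=0x70 R1=0xbb R2=0x2b R3=0xb8  N=0 Z=0
-- IRQ taken; context saved, return-PC = 6 --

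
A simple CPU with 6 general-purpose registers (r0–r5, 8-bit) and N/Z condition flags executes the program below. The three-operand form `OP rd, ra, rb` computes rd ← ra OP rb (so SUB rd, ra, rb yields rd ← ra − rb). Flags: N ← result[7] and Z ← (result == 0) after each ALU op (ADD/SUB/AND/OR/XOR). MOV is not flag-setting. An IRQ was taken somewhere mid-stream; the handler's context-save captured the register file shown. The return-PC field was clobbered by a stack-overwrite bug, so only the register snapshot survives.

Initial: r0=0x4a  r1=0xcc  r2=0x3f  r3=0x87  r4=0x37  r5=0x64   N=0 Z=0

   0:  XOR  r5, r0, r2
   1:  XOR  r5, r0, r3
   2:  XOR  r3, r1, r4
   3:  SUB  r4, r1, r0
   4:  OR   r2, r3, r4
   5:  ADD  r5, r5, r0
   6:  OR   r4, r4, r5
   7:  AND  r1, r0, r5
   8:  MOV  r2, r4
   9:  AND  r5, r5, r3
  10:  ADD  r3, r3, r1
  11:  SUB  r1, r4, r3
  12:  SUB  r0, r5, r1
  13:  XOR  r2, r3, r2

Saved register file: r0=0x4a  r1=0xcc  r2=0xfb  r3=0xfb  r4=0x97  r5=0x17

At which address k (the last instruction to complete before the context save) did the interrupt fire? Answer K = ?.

after  0: r0=0x4a r1=0xcc r2=0x3f r3=0x87 r4=0x37 r5=0x75  N=0 Z=0
after  1: r0=0x4a r1=0xcc r2=0x3f r3=0x87 r4=0x37 r5=0xcd  N=1 Z=0
after  2: r0=0x4a r1=0xcc r2=0x3f r3=0xfb r4=0x37 r5=0xcd  N=1 Z=0
after  3: r0=0x4a r1=0xcc r2=0x3f r3=0xfb r4=0x82 r5=0xcd  N=1 Z=0
after  4: r0=0x4a r1=0xcc r2=0xfb r3=0xfb r4=0x82 r5=0xcd  N=1 Z=0
after  5: r0=0x4a r1=0xcc r2=0xfb r3=0xfb r4=0x82 r5=0x17  N=0 Z=0
after  6: r0=0x4a r1=0xcc r2=0xfb r3=0xfb r4=0x97 r5=0x17  N=1 Z=0
-- IRQ taken; context saved, return-PC = 7 --

K = 6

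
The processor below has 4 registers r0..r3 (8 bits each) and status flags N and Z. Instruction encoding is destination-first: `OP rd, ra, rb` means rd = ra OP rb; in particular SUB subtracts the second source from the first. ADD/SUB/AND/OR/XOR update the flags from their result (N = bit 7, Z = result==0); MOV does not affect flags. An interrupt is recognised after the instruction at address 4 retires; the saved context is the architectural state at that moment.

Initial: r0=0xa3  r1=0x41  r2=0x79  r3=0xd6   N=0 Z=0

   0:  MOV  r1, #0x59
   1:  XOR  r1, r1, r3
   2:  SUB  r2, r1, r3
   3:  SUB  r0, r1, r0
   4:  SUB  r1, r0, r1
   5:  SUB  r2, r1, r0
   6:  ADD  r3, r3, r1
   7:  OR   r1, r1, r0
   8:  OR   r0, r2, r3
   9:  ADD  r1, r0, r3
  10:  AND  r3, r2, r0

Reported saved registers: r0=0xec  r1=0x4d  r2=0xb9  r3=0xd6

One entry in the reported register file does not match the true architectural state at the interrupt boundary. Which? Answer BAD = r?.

BAD = r1

after  0: r0=0xa3 r1=0x59 r2=0x79 r3=0xd6  N=0 Z=0
after  1: r0=0xa3 r1=0x8f r2=0x79 r3=0xd6  N=1 Z=0
after  2: r0=0xa3 r1=0x8f r2=0xb9 r3=0xd6  N=1 Z=0
after  3: r0=0xec r1=0x8f r2=0xb9 r3=0xd6  N=1 Z=0
after  4: r0=0xec r1=0x5d r2=0xb9 r3=0xd6  N=0 Z=0
-- IRQ taken; context saved, return-PC = 5 --
mismatch: r1: reported 0x4d vs actual 0x5d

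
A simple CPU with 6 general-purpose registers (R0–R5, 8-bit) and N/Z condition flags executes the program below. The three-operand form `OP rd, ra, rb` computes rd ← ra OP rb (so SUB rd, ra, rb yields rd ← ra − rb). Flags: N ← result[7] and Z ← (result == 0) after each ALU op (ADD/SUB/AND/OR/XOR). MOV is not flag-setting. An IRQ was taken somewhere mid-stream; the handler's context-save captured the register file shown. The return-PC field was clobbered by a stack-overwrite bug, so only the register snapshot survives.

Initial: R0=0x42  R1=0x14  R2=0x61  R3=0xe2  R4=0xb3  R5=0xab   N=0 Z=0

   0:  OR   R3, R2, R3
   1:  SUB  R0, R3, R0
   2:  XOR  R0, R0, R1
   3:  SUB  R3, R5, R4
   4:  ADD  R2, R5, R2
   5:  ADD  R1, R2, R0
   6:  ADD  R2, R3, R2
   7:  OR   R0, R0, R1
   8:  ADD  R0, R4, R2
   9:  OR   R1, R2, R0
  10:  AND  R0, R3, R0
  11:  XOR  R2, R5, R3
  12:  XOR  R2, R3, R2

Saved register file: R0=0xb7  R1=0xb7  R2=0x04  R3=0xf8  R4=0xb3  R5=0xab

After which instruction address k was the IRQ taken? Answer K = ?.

after  0: R0=0x42 R1=0x14 R2=0x61 R3=0xe3 R4=0xb3 R5=0xab  N=1 Z=0
after  1: R0=0xa1 R1=0x14 R2=0x61 R3=0xe3 R4=0xb3 R5=0xab  N=1 Z=0
after  2: R0=0xb5 R1=0x14 R2=0x61 R3=0xe3 R4=0xb3 R5=0xab  N=1 Z=0
after  3: R0=0xb5 R1=0x14 R2=0x61 R3=0xf8 R4=0xb3 R5=0xab  N=1 Z=0
after  4: R0=0xb5 R1=0x14 R2=0x0c R3=0xf8 R4=0xb3 R5=0xab  N=0 Z=0
after  5: R0=0xb5 R1=0xc1 R2=0x0c R3=0xf8 R4=0xb3 R5=0xab  N=1 Z=0
after  6: R0=0xb5 R1=0xc1 R2=0x04 R3=0xf8 R4=0xb3 R5=0xab  N=0 Z=0
after  7: R0=0xf5 R1=0xc1 R2=0x04 R3=0xf8 R4=0xb3 R5=0xab  N=1 Z=0
after  8: R0=0xb7 R1=0xc1 R2=0x04 R3=0xf8 R4=0xb3 R5=0xab  N=1 Z=0
after  9: R0=0xb7 R1=0xb7 R2=0x04 R3=0xf8 R4=0xb3 R5=0xab  N=1 Z=0
-- IRQ taken; context saved, return-PC = 10 --

K = 9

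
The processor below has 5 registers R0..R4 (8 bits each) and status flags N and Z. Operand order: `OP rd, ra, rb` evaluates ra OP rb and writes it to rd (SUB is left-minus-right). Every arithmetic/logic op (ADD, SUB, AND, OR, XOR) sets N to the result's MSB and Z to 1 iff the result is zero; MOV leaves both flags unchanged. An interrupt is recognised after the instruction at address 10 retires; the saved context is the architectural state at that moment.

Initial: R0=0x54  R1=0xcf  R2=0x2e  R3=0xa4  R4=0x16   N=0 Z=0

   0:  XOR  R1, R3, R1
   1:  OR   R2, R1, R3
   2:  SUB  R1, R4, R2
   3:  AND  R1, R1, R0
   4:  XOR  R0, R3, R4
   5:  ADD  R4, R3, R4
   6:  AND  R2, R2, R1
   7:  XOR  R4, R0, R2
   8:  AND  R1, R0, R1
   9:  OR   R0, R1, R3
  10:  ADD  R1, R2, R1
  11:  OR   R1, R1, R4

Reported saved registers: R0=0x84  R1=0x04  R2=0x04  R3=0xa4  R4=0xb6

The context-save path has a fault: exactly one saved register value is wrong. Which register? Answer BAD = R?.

BAD = R0

after  0: R0=0x54 R1=0x6b R2=0x2e R3=0xa4 R4=0x16  N=0 Z=0
after  1: R0=0x54 R1=0x6b R2=0xef R3=0xa4 R4=0x16  N=1 Z=0
after  2: R0=0x54 R1=0x27 R2=0xef R3=0xa4 R4=0x16  N=0 Z=0
after  3: R0=0x54 R1=0x04 R2=0xef R3=0xa4 R4=0x16  N=0 Z=0
after  4: R0=0xb2 R1=0x04 R2=0xef R3=0xa4 R4=0x16  N=1 Z=0
after  5: R0=0xb2 R1=0x04 R2=0xef R3=0xa4 R4=0xba  N=1 Z=0
after  6: R0=0xb2 R1=0x04 R2=0x04 R3=0xa4 R4=0xba  N=0 Z=0
after  7: R0=0xb2 R1=0x04 R2=0x04 R3=0xa4 R4=0xb6  N=1 Z=0
after  8: R0=0xb2 R1=0x00 R2=0x04 R3=0xa4 R4=0xb6  N=0 Z=1
after  9: R0=0xa4 R1=0x00 R2=0x04 R3=0xa4 R4=0xb6  N=1 Z=0
after 10: R0=0xa4 R1=0x04 R2=0x04 R3=0xa4 R4=0xb6  N=0 Z=0
-- IRQ taken; context saved, return-PC = 11 --
mismatch: R0: reported 0x84 vs actual 0xa4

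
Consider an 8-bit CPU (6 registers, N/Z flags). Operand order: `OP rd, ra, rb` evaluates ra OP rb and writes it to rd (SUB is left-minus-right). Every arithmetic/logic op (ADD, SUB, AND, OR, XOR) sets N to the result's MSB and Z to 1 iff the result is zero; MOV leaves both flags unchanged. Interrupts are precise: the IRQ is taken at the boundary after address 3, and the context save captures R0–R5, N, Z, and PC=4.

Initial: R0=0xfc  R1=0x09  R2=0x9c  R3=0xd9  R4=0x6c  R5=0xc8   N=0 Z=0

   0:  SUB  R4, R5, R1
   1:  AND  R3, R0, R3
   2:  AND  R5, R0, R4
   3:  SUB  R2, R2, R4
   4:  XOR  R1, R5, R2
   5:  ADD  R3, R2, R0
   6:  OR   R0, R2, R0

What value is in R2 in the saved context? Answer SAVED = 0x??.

SAVED = 0xdd

after  0: R0=0xfc R1=0x09 R2=0x9c R3=0xd9 R4=0xbf R5=0xc8  N=1 Z=0
after  1: R0=0xfc R1=0x09 R2=0x9c R3=0xd8 R4=0xbf R5=0xc8  N=1 Z=0
after  2: R0=0xfc R1=0x09 R2=0x9c R3=0xd8 R4=0xbf R5=0xbc  N=1 Z=0
after  3: R0=0xfc R1=0x09 R2=0xdd R3=0xd8 R4=0xbf R5=0xbc  N=1 Z=0
-- IRQ taken; context saved, return-PC = 4 --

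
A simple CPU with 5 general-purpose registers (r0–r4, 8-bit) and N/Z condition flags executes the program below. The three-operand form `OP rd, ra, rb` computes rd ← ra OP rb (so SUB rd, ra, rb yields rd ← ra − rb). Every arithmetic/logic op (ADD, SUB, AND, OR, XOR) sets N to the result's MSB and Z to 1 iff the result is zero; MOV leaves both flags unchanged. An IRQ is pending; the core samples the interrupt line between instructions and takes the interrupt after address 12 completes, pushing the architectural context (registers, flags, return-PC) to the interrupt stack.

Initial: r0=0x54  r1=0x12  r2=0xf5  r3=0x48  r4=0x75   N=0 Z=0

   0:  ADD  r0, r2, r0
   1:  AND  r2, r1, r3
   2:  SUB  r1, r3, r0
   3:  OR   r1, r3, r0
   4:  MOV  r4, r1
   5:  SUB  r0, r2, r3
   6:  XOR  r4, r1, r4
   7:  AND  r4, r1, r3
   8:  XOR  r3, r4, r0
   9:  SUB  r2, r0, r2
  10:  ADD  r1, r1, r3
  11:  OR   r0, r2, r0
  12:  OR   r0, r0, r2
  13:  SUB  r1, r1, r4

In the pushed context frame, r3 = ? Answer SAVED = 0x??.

SAVED = 0xf0

after  0: r0=0x49 r1=0x12 r2=0xf5 r3=0x48 r4=0x75  N=0 Z=0
after  1: r0=0x49 r1=0x12 r2=0x00 r3=0x48 r4=0x75  N=0 Z=1
after  2: r0=0x49 r1=0xff r2=0x00 r3=0x48 r4=0x75  N=1 Z=0
after  3: r0=0x49 r1=0x49 r2=0x00 r3=0x48 r4=0x75  N=0 Z=0
after  4: r0=0x49 r1=0x49 r2=0x00 r3=0x48 r4=0x49  N=0 Z=0
after  5: r0=0xb8 r1=0x49 r2=0x00 r3=0x48 r4=0x49  N=1 Z=0
after  6: r0=0xb8 r1=0x49 r2=0x00 r3=0x48 r4=0x00  N=0 Z=1
after  7: r0=0xb8 r1=0x49 r2=0x00 r3=0x48 r4=0x48  N=0 Z=0
after  8: r0=0xb8 r1=0x49 r2=0x00 r3=0xf0 r4=0x48  N=1 Z=0
after  9: r0=0xb8 r1=0x49 r2=0xb8 r3=0xf0 r4=0x48  N=1 Z=0
after 10: r0=0xb8 r1=0x39 r2=0xb8 r3=0xf0 r4=0x48  N=0 Z=0
after 11: r0=0xb8 r1=0x39 r2=0xb8 r3=0xf0 r4=0x48  N=1 Z=0
after 12: r0=0xb8 r1=0x39 r2=0xb8 r3=0xf0 r4=0x48  N=1 Z=0
-- IRQ taken; context saved, return-PC = 13 --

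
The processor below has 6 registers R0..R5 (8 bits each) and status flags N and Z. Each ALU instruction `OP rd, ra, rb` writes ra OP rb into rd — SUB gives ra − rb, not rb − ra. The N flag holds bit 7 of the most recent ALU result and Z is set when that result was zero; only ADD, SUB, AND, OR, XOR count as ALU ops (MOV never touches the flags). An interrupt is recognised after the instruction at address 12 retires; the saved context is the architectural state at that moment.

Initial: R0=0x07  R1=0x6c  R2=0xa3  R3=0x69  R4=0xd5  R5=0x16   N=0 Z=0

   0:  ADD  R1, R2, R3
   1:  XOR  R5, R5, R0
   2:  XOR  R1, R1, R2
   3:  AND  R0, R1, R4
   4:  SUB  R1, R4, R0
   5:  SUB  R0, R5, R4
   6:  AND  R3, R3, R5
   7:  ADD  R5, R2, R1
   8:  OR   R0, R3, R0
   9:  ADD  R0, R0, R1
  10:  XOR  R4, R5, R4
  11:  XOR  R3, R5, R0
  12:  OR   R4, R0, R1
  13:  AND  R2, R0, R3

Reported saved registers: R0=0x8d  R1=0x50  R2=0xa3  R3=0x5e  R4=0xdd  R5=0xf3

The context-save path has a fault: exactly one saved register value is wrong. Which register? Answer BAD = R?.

after  0: R0=0x07 R1=0x0c R2=0xa3 R3=0x69 R4=0xd5 R5=0x16  N=0 Z=0
after  1: R0=0x07 R1=0x0c R2=0xa3 R3=0x69 R4=0xd5 R5=0x11  N=0 Z=0
after  2: R0=0x07 R1=0xaf R2=0xa3 R3=0x69 R4=0xd5 R5=0x11  N=1 Z=0
after  3: R0=0x85 R1=0xaf R2=0xa3 R3=0x69 R4=0xd5 R5=0x11  N=1 Z=0
after  4: R0=0x85 R1=0x50 R2=0xa3 R3=0x69 R4=0xd5 R5=0x11  N=0 Z=0
after  5: R0=0x3c R1=0x50 R2=0xa3 R3=0x69 R4=0xd5 R5=0x11  N=0 Z=0
after  6: R0=0x3c R1=0x50 R2=0xa3 R3=0x01 R4=0xd5 R5=0x11  N=0 Z=0
after  7: R0=0x3c R1=0x50 R2=0xa3 R3=0x01 R4=0xd5 R5=0xf3  N=1 Z=0
after  8: R0=0x3d R1=0x50 R2=0xa3 R3=0x01 R4=0xd5 R5=0xf3  N=0 Z=0
after  9: R0=0x8d R1=0x50 R2=0xa3 R3=0x01 R4=0xd5 R5=0xf3  N=1 Z=0
after 10: R0=0x8d R1=0x50 R2=0xa3 R3=0x01 R4=0x26 R5=0xf3  N=0 Z=0
after 11: R0=0x8d R1=0x50 R2=0xa3 R3=0x7e R4=0x26 R5=0xf3  N=0 Z=0
after 12: R0=0x8d R1=0x50 R2=0xa3 R3=0x7e R4=0xdd R5=0xf3  N=1 Z=0
-- IRQ taken; context saved, return-PC = 13 --
mismatch: R3: reported 0x5e vs actual 0x7e

BAD = R3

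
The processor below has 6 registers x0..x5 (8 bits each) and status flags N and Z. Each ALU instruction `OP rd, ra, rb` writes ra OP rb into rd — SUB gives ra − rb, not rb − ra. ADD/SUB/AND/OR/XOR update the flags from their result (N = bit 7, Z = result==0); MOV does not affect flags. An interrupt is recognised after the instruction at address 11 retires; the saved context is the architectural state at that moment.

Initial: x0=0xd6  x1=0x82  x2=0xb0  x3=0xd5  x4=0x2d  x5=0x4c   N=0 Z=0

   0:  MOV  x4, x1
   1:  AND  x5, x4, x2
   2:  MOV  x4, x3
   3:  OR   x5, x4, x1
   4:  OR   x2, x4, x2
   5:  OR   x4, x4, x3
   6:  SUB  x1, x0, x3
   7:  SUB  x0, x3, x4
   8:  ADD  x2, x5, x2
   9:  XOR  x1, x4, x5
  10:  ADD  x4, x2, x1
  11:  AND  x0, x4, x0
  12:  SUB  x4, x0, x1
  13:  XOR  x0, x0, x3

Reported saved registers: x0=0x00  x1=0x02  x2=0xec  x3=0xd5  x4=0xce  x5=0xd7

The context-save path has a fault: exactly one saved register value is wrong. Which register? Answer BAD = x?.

BAD = x2

after  0: x0=0xd6 x1=0x82 x2=0xb0 x3=0xd5 x4=0x82 x5=0x4c  N=0 Z=0
after  1: x0=0xd6 x1=0x82 x2=0xb0 x3=0xd5 x4=0x82 x5=0x80  N=1 Z=0
after  2: x0=0xd6 x1=0x82 x2=0xb0 x3=0xd5 x4=0xd5 x5=0x80  N=1 Z=0
after  3: x0=0xd6 x1=0x82 x2=0xb0 x3=0xd5 x4=0xd5 x5=0xd7  N=1 Z=0
after  4: x0=0xd6 x1=0x82 x2=0xf5 x3=0xd5 x4=0xd5 x5=0xd7  N=1 Z=0
after  5: x0=0xd6 x1=0x82 x2=0xf5 x3=0xd5 x4=0xd5 x5=0xd7  N=1 Z=0
after  6: x0=0xd6 x1=0x01 x2=0xf5 x3=0xd5 x4=0xd5 x5=0xd7  N=0 Z=0
after  7: x0=0x00 x1=0x01 x2=0xf5 x3=0xd5 x4=0xd5 x5=0xd7  N=0 Z=1
after  8: x0=0x00 x1=0x01 x2=0xcc x3=0xd5 x4=0xd5 x5=0xd7  N=1 Z=0
after  9: x0=0x00 x1=0x02 x2=0xcc x3=0xd5 x4=0xd5 x5=0xd7  N=0 Z=0
after 10: x0=0x00 x1=0x02 x2=0xcc x3=0xd5 x4=0xce x5=0xd7  N=1 Z=0
after 11: x0=0x00 x1=0x02 x2=0xcc x3=0xd5 x4=0xce x5=0xd7  N=0 Z=1
-- IRQ taken; context saved, return-PC = 12 --
mismatch: x2: reported 0xec vs actual 0xcc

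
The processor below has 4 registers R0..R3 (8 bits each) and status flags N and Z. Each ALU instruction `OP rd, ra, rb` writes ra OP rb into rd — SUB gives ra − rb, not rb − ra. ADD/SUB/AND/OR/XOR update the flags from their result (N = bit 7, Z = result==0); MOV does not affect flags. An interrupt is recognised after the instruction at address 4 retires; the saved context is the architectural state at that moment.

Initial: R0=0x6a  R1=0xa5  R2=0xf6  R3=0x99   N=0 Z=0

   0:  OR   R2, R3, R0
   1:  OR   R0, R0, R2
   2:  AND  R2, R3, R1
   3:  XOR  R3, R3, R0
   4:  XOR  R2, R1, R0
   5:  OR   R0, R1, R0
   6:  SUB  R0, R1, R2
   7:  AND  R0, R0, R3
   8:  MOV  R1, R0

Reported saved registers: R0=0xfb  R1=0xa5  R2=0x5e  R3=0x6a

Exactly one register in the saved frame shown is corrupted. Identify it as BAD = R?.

BAD = R3

after  0: R0=0x6a R1=0xa5 R2=0xfb R3=0x99  N=1 Z=0
after  1: R0=0xfb R1=0xa5 R2=0xfb R3=0x99  N=1 Z=0
after  2: R0=0xfb R1=0xa5 R2=0x81 R3=0x99  N=1 Z=0
after  3: R0=0xfb R1=0xa5 R2=0x81 R3=0x62  N=0 Z=0
after  4: R0=0xfb R1=0xa5 R2=0x5e R3=0x62  N=0 Z=0
-- IRQ taken; context saved, return-PC = 5 --
mismatch: R3: reported 0x6a vs actual 0x62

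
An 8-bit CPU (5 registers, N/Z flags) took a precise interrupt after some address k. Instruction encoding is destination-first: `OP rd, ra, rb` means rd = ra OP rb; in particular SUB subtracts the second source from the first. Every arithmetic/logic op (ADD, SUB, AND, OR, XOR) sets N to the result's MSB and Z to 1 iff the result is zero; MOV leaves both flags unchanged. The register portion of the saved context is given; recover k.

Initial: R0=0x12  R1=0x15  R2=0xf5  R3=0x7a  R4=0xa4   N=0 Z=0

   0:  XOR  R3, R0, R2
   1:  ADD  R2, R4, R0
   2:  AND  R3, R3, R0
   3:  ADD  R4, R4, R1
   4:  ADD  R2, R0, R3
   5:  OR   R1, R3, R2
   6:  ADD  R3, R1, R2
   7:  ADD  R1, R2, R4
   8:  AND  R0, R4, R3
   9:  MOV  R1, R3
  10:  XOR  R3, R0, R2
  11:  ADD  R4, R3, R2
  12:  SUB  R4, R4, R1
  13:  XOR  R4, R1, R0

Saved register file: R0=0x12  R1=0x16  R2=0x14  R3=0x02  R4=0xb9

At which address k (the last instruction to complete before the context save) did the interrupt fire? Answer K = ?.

after  0: R0=0x12 R1=0x15 R2=0xf5 R3=0xe7 R4=0xa4  N=1 Z=0
after  1: R0=0x12 R1=0x15 R2=0xb6 R3=0xe7 R4=0xa4  N=1 Z=0
after  2: R0=0x12 R1=0x15 R2=0xb6 R3=0x02 R4=0xa4  N=0 Z=0
after  3: R0=0x12 R1=0x15 R2=0xb6 R3=0x02 R4=0xb9  N=1 Z=0
after  4: R0=0x12 R1=0x15 R2=0x14 R3=0x02 R4=0xb9  N=0 Z=0
after  5: R0=0x12 R1=0x16 R2=0x14 R3=0x02 R4=0xb9  N=0 Z=0
-- IRQ taken; context saved, return-PC = 6 --

K = 5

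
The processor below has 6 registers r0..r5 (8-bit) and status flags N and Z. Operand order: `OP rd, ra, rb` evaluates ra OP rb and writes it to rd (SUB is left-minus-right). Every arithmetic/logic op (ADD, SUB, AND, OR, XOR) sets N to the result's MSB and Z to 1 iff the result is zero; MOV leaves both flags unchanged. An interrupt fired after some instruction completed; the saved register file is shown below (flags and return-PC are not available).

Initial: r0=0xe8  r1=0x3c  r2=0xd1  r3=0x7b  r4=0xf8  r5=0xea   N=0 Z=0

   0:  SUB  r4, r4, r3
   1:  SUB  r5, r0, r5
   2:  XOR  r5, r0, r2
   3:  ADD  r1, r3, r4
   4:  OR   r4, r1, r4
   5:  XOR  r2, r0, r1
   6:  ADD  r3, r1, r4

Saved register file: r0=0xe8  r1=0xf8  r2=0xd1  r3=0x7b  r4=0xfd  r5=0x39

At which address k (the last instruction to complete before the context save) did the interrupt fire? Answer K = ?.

K = 4

after  0: r0=0xe8 r1=0x3c r2=0xd1 r3=0x7b r4=0x7d r5=0xea  N=0 Z=0
after  1: r0=0xe8 r1=0x3c r2=0xd1 r3=0x7b r4=0x7d r5=0xfe  N=1 Z=0
after  2: r0=0xe8 r1=0x3c r2=0xd1 r3=0x7b r4=0x7d r5=0x39  N=0 Z=0
after  3: r0=0xe8 r1=0xf8 r2=0xd1 r3=0x7b r4=0x7d r5=0x39  N=1 Z=0
after  4: r0=0xe8 r1=0xf8 r2=0xd1 r3=0x7b r4=0xfd r5=0x39  N=1 Z=0
-- IRQ taken; context saved, return-PC = 5 --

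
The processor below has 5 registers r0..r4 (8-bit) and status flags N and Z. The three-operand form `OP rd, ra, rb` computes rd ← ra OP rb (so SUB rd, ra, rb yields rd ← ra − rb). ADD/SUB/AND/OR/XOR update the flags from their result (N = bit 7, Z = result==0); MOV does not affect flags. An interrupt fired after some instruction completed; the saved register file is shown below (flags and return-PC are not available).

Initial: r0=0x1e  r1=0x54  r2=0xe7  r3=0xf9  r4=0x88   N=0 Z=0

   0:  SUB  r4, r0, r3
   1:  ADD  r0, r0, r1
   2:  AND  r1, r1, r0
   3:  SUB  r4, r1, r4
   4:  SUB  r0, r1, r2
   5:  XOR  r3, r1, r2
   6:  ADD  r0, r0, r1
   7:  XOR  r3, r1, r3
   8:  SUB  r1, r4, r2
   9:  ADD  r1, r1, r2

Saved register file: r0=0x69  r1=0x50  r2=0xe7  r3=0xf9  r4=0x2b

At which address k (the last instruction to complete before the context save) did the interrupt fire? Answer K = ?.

K = 4

after  0: r0=0x1e r1=0x54 r2=0xe7 r3=0xf9 r4=0x25  N=0 Z=0
after  1: r0=0x72 r1=0x54 r2=0xe7 r3=0xf9 r4=0x25  N=0 Z=0
after  2: r0=0x72 r1=0x50 r2=0xe7 r3=0xf9 r4=0x25  N=0 Z=0
after  3: r0=0x72 r1=0x50 r2=0xe7 r3=0xf9 r4=0x2b  N=0 Z=0
after  4: r0=0x69 r1=0x50 r2=0xe7 r3=0xf9 r4=0x2b  N=0 Z=0
-- IRQ taken; context saved, return-PC = 5 --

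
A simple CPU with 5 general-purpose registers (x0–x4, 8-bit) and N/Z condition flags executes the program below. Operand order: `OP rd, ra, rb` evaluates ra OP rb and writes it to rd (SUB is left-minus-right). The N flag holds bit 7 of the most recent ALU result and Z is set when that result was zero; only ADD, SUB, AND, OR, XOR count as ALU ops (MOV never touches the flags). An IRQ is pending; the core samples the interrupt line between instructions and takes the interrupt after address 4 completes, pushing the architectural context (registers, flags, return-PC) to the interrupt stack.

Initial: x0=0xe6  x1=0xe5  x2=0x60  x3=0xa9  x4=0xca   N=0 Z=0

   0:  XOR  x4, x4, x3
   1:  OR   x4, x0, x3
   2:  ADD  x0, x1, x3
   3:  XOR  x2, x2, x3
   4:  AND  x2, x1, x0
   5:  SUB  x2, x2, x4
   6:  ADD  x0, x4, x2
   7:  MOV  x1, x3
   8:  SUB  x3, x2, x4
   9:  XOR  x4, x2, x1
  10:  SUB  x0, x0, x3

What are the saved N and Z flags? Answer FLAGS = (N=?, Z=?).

FLAGS = (N=1, Z=0)

after  0: x0=0xe6 x1=0xe5 x2=0x60 x3=0xa9 x4=0x63  N=0 Z=0
after  1: x0=0xe6 x1=0xe5 x2=0x60 x3=0xa9 x4=0xef  N=1 Z=0
after  2: x0=0x8e x1=0xe5 x2=0x60 x3=0xa9 x4=0xef  N=1 Z=0
after  3: x0=0x8e x1=0xe5 x2=0xc9 x3=0xa9 x4=0xef  N=1 Z=0
after  4: x0=0x8e x1=0xe5 x2=0x84 x3=0xa9 x4=0xef  N=1 Z=0
-- IRQ taken; context saved, return-PC = 5 --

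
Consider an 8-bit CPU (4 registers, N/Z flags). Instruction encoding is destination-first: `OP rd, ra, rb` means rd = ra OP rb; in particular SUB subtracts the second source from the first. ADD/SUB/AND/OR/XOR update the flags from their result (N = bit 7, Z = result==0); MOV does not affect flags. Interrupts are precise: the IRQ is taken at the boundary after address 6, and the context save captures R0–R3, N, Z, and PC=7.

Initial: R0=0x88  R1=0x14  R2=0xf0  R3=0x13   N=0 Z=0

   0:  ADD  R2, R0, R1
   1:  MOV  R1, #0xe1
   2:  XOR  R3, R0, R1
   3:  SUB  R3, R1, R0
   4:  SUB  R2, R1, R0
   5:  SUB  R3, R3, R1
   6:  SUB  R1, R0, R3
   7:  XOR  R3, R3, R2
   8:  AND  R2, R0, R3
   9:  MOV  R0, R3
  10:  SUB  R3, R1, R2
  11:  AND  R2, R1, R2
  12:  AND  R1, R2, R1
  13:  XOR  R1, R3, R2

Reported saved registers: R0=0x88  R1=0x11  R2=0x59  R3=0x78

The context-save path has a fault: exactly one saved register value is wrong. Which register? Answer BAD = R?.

after  0: R0=0x88 R1=0x14 R2=0x9c R3=0x13  N=1 Z=0
after  1: R0=0x88 R1=0xe1 R2=0x9c R3=0x13  N=1 Z=0
after  2: R0=0x88 R1=0xe1 R2=0x9c R3=0x69  N=0 Z=0
after  3: R0=0x88 R1=0xe1 R2=0x9c R3=0x59  N=0 Z=0
after  4: R0=0x88 R1=0xe1 R2=0x59 R3=0x59  N=0 Z=0
after  5: R0=0x88 R1=0xe1 R2=0x59 R3=0x78  N=0 Z=0
after  6: R0=0x88 R1=0x10 R2=0x59 R3=0x78  N=0 Z=0
-- IRQ taken; context saved, return-PC = 7 --
mismatch: R1: reported 0x11 vs actual 0x10

BAD = R1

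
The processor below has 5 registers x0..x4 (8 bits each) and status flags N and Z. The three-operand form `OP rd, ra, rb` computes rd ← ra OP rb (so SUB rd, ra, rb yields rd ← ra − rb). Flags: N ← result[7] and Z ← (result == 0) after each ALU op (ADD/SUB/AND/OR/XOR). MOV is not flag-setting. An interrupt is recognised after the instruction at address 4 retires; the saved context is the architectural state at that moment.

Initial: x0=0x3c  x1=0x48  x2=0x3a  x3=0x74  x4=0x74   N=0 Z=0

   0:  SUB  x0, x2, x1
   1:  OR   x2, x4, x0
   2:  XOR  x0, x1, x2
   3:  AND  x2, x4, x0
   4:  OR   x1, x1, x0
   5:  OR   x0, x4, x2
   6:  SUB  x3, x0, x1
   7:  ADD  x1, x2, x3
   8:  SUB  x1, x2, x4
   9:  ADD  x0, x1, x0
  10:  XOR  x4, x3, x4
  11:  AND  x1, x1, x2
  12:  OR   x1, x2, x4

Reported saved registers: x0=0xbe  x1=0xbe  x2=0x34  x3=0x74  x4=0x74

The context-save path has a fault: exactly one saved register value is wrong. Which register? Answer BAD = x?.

BAD = x1

after  0: x0=0xf2 x1=0x48 x2=0x3a x3=0x74 x4=0x74  N=1 Z=0
after  1: x0=0xf2 x1=0x48 x2=0xf6 x3=0x74 x4=0x74  N=1 Z=0
after  2: x0=0xbe x1=0x48 x2=0xf6 x3=0x74 x4=0x74  N=1 Z=0
after  3: x0=0xbe x1=0x48 x2=0x34 x3=0x74 x4=0x74  N=0 Z=0
after  4: x0=0xbe x1=0xfe x2=0x34 x3=0x74 x4=0x74  N=1 Z=0
-- IRQ taken; context saved, return-PC = 5 --
mismatch: x1: reported 0xbe vs actual 0xfe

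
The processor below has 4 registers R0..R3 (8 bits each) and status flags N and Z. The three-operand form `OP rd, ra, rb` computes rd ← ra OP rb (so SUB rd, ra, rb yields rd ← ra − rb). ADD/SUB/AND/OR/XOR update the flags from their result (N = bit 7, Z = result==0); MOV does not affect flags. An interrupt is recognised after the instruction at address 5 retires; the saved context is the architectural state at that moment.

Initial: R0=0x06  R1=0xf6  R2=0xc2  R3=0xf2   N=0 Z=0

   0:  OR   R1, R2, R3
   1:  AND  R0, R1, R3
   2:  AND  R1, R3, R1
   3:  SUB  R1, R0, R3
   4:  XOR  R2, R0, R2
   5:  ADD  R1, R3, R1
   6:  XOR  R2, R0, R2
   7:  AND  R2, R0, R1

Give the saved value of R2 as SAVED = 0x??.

after  0: R0=0x06 R1=0xf2 R2=0xc2 R3=0xf2  N=1 Z=0
after  1: R0=0xf2 R1=0xf2 R2=0xc2 R3=0xf2  N=1 Z=0
after  2: R0=0xf2 R1=0xf2 R2=0xc2 R3=0xf2  N=1 Z=0
after  3: R0=0xf2 R1=0x00 R2=0xc2 R3=0xf2  N=0 Z=1
after  4: R0=0xf2 R1=0x00 R2=0x30 R3=0xf2  N=0 Z=0
after  5: R0=0xf2 R1=0xf2 R2=0x30 R3=0xf2  N=1 Z=0
-- IRQ taken; context saved, return-PC = 6 --

SAVED = 0x30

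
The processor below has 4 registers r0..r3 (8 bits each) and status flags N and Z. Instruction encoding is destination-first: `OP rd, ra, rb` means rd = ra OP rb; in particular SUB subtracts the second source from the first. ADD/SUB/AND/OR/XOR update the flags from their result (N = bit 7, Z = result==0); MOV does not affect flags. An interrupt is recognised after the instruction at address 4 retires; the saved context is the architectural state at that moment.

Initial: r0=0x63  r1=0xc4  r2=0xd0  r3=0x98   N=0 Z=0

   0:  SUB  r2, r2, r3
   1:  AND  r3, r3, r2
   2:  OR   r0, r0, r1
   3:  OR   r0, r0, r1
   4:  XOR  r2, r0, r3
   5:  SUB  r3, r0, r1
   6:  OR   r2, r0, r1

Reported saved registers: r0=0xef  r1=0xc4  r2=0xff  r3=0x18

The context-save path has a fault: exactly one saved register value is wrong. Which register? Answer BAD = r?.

BAD = r0

after  0: r0=0x63 r1=0xc4 r2=0x38 r3=0x98  N=0 Z=0
after  1: r0=0x63 r1=0xc4 r2=0x38 r3=0x18  N=0 Z=0
after  2: r0=0xe7 r1=0xc4 r2=0x38 r3=0x18  N=1 Z=0
after  3: r0=0xe7 r1=0xc4 r2=0x38 r3=0x18  N=1 Z=0
after  4: r0=0xe7 r1=0xc4 r2=0xff r3=0x18  N=1 Z=0
-- IRQ taken; context saved, return-PC = 5 --
mismatch: r0: reported 0xef vs actual 0xe7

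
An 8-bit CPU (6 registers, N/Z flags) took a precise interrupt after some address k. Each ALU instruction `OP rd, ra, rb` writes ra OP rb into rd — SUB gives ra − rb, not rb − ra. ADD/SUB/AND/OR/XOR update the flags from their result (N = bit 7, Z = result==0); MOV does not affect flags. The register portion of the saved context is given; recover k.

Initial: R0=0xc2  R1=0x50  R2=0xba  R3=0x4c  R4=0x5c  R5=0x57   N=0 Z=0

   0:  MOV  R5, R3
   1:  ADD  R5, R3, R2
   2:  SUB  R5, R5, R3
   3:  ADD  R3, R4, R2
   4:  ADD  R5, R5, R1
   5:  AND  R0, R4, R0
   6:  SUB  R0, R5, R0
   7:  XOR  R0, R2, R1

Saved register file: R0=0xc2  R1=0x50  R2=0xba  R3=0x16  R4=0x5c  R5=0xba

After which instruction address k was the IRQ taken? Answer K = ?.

K = 3

after  0: R0=0xc2 R1=0x50 R2=0xba R3=0x4c R4=0x5c R5=0x4c  N=0 Z=0
after  1: R0=0xc2 R1=0x50 R2=0xba R3=0x4c R4=0x5c R5=0x06  N=0 Z=0
after  2: R0=0xc2 R1=0x50 R2=0xba R3=0x4c R4=0x5c R5=0xba  N=1 Z=0
after  3: R0=0xc2 R1=0x50 R2=0xba R3=0x16 R4=0x5c R5=0xba  N=0 Z=0
-- IRQ taken; context saved, return-PC = 4 --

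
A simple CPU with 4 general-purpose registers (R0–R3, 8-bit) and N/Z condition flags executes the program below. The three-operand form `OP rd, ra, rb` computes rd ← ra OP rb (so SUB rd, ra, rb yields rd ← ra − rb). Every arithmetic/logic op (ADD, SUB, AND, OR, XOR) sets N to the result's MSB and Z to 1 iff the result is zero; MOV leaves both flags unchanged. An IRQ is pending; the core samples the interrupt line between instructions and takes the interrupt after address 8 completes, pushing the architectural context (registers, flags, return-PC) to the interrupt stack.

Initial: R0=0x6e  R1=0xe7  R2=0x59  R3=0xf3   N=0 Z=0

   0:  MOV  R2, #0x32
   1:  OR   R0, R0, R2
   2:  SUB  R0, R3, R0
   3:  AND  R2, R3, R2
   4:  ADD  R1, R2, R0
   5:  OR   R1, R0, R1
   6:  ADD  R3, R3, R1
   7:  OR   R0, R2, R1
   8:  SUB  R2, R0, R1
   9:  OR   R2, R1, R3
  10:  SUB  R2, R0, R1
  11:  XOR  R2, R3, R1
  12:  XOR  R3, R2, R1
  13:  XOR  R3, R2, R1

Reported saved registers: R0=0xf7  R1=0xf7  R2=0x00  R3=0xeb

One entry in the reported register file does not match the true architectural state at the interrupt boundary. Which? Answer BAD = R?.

after  0: R0=0x6e R1=0xe7 R2=0x32 R3=0xf3  N=0 Z=0
after  1: R0=0x7e R1=0xe7 R2=0x32 R3=0xf3  N=0 Z=0
after  2: R0=0x75 R1=0xe7 R2=0x32 R3=0xf3  N=0 Z=0
after  3: R0=0x75 R1=0xe7 R2=0x32 R3=0xf3  N=0 Z=0
after  4: R0=0x75 R1=0xa7 R2=0x32 R3=0xf3  N=1 Z=0
after  5: R0=0x75 R1=0xf7 R2=0x32 R3=0xf3  N=1 Z=0
after  6: R0=0x75 R1=0xf7 R2=0x32 R3=0xea  N=1 Z=0
after  7: R0=0xf7 R1=0xf7 R2=0x32 R3=0xea  N=1 Z=0
after  8: R0=0xf7 R1=0xf7 R2=0x00 R3=0xea  N=0 Z=1
-- IRQ taken; context saved, return-PC = 9 --
mismatch: R3: reported 0xeb vs actual 0xea

BAD = R3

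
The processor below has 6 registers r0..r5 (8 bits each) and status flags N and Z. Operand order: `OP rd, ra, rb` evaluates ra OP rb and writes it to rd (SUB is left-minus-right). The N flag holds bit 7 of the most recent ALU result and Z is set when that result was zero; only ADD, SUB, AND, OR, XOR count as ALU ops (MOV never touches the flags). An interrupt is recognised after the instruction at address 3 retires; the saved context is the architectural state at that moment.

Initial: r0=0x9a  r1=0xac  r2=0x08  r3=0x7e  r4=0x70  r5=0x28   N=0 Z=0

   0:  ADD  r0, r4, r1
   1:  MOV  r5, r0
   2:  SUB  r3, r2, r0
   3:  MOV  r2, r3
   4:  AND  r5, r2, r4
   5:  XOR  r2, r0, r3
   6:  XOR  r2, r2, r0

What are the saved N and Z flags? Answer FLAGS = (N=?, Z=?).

FLAGS = (N=1, Z=0)

after  0: r0=0x1c r1=0xac r2=0x08 r3=0x7e r4=0x70 r5=0x28  N=0 Z=0
after  1: r0=0x1c r1=0xac r2=0x08 r3=0x7e r4=0x70 r5=0x1c  N=0 Z=0
after  2: r0=0x1c r1=0xac r2=0x08 r3=0xec r4=0x70 r5=0x1c  N=1 Z=0
after  3: r0=0x1c r1=0xac r2=0xec r3=0xec r4=0x70 r5=0x1c  N=1 Z=0
-- IRQ taken; context saved, return-PC = 4 --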